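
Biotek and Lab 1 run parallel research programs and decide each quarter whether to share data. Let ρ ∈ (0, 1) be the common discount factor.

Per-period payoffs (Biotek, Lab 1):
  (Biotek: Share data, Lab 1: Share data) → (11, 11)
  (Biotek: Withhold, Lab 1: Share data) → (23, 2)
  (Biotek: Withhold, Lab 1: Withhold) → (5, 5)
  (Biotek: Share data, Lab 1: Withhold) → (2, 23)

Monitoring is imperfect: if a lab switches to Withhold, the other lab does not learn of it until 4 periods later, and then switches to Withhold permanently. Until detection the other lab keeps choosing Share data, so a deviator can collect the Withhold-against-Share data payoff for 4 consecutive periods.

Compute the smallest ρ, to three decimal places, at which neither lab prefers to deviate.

A deviator earns 23 for 4 periods, then 5 forever; cooperating earns 11 forever. Multiplying the IC by (1−ρ):
11 ≥ 23(1−ρ^4) + 5ρ^4, so 18·ρ^4 ≥ 12 and ρ^4 ≥ 2/3.
ρ ≥ (2/3)^(1/4) ≈ 0.904.

0.904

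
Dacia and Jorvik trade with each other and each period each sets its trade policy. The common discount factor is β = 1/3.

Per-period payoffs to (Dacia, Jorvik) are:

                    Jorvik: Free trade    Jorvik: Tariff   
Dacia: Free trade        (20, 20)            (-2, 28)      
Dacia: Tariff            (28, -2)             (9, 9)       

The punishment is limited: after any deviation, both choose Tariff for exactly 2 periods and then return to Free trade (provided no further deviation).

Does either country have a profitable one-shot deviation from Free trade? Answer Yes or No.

Comparing payoff streams over the 3 periods until play realigns: cooperate → 20(1+β+…+β^2); deviate → 28 + 9(β+…+β^2).
Cooperation is sustained iff (20−9)(β+…+β^2) ≥ 28−20.
β+…+β^2 = 1/3·(1−(1/3)^2)/(1−1/3) = 0.4444, and (28−20)/(20−9) = 0.7273.
0.4444 < 0.7273, so cooperation is not sustainable.

Yes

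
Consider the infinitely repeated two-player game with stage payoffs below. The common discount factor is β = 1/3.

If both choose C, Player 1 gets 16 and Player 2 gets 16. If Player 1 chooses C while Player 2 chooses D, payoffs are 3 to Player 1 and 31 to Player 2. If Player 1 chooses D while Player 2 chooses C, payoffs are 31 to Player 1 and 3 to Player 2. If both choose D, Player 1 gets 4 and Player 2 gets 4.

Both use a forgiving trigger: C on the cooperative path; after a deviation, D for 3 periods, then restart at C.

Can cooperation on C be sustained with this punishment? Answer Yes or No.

IC: β+…+β^3 ≥ (31−16)/(16−4) = 5/4.
At β = 1/3: partial sum = 0.4815 < 1.2500. Cooperation not sustainable.

No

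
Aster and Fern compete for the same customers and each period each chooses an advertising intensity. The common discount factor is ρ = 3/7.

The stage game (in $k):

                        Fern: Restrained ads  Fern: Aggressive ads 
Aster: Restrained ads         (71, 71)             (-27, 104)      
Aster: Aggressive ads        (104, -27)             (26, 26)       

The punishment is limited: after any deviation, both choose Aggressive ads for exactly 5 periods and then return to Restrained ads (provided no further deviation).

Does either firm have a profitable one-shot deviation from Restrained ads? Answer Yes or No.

A one-shot deviation gives 104 now, then 26 for 5 periods, then back to 71.
Gain from deviating: (104−71) today; loss: (71−26) in each of the next 5 periods.
No-deviation condition: (71−26)(ρ+…+ρ^5) ≥ 104−71, i.e. ρ+…+ρ^5 ≥ 11/15.
At ρ = 3/7: ρ+…+ρ^5 = 0.7392 ≥ 0.7333.
So cooperation is sustainable.

No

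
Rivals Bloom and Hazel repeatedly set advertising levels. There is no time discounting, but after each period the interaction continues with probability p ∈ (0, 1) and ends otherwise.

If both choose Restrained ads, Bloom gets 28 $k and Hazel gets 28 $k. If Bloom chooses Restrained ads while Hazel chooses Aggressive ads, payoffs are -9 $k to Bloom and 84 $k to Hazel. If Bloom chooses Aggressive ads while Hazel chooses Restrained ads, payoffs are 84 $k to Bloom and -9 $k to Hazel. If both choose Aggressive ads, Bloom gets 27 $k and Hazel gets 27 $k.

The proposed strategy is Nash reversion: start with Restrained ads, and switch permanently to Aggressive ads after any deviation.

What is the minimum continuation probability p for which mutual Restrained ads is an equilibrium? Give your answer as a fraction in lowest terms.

56/57

Expected cooperation value is 28 + p·28 + p²·28 + … = 28/(1−p); deviation gives 84 + p·27/(1−p).
28 ≥ 84(1−p) + 27p ⇒ 57p ≥ 56 ⇒ p ≥ 56/57.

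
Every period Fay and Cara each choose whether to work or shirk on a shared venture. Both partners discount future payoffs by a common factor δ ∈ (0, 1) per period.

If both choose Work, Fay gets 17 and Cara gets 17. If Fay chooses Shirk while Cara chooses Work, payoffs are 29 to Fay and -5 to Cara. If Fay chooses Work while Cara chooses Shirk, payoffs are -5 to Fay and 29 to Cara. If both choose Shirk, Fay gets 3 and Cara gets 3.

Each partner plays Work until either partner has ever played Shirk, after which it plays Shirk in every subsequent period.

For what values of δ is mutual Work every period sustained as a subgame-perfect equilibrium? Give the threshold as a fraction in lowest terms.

6/13

One-period gain from deviating is 29 − 17 = 12. The loss is 17 − 3 = 14 in every subsequent period, with present value 14·δ/(1−δ).
Deviation is unprofitable when 14·δ/(1−δ) ≥ 12, i.e. δ/(1−δ) ≥ 6/7.
Equivalently δ ≥ 12/(12+14) = 6/13.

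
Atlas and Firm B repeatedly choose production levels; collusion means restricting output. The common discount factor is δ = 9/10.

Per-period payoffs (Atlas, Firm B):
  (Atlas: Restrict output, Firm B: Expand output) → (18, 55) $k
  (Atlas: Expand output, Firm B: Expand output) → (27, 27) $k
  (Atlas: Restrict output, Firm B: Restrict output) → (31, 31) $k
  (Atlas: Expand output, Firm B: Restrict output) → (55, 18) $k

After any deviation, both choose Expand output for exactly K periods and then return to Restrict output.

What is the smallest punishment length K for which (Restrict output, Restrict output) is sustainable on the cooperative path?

11

Need Σ_{k=1}^{K} δ^k ≥ (55−31)/(31−27) = 6.0000 at δ = 9/10.
At K = 10 the sum is 5.8619 < 6.0000; at K = 11 it is 6.1757 ≥ 6.0000.
So the minimum punishment length is K = 11.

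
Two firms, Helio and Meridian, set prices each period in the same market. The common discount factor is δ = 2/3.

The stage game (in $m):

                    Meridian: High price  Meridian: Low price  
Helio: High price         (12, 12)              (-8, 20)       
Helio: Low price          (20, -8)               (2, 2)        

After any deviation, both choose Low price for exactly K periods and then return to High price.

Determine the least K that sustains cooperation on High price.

IC: δ(1−δ^K)/(1−δ) ≥ (20−12)/(12−2) = 4/5.
With δ = 2/3: need 1 − δ^K ≥ 4/5·(1−2/3)/(2/3), i.e. δ^K ≤ 0.6000.
Since (2/3)^1 = 0.6667 and (2/3)^2 = 0.4444, the smallest such K is 2.

2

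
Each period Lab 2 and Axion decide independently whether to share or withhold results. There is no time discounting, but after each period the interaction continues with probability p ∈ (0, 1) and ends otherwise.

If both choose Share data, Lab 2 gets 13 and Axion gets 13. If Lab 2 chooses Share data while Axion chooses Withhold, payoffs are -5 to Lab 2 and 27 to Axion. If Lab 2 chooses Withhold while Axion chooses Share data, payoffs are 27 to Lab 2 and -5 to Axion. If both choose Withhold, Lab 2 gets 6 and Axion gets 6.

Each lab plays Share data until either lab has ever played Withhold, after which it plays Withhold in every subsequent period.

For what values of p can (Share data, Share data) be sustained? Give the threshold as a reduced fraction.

2/3

With no time discounting, the continuation probability p plays the role of the discount factor.
Grim-trigger IC: 13/(1−p) ≥ 27 + 6p/(1−p) ⇒ p ≥ (27−13)/(27−6) = 2/3.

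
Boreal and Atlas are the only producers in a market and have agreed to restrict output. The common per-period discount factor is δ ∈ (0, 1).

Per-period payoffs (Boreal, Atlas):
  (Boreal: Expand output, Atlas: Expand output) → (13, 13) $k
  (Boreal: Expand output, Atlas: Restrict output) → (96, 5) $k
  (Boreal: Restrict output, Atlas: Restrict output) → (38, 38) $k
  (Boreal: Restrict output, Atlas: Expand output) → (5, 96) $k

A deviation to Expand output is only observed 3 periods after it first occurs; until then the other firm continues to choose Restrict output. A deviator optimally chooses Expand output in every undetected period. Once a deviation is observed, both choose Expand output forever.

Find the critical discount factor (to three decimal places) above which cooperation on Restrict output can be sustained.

0.887

Deviating for the 3 undetected periods gains 96−38 = 58 per period over cooperation, then loses 38−13 = 25 per period forever once punishment starts.
Gain: 58(1 + δ + … + δ^2); loss: 25·δ^3/(1−δ).
No profitable deviation ⇔ 58(1−δ^3) ≤ 25·δ^3, i.e. δ^3 ≥ 58/(58+25) = 58/83.
Hence δ ≥ (58/83)^(1/3) ≈ 0.887.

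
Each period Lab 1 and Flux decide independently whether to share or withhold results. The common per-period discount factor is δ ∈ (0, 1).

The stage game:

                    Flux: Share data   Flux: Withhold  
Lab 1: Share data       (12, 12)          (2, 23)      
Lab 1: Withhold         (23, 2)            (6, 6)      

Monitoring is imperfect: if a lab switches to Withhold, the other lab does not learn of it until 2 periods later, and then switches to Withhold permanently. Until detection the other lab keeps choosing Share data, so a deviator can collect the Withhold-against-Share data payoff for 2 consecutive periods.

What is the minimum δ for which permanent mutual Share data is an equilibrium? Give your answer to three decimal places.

0.804

A deviator earns 23 for 2 periods, then 6 forever; cooperating earns 12 forever. Multiplying the IC by (1−δ):
12 ≥ 23(1−δ^2) + 6δ^2, so 17·δ^2 ≥ 11 and δ^2 ≥ 11/17.
δ ≥ (11/17)^(1/2) ≈ 0.804.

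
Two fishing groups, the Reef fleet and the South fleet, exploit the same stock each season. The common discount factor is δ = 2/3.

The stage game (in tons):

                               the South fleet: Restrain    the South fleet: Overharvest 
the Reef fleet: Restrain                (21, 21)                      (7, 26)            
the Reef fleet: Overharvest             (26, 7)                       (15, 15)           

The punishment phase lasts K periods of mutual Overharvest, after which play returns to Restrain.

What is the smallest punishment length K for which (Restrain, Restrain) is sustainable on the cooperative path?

IC: δ(1−δ^K)/(1−δ) ≥ (26−21)/(21−15) = 5/6.
With δ = 2/3: need 1 − δ^K ≥ 5/6·(1−2/3)/(2/3), i.e. δ^K ≤ 0.5833.
Since (2/3)^1 = 0.6667 and (2/3)^2 = 0.4444, the smallest such K is 2.

2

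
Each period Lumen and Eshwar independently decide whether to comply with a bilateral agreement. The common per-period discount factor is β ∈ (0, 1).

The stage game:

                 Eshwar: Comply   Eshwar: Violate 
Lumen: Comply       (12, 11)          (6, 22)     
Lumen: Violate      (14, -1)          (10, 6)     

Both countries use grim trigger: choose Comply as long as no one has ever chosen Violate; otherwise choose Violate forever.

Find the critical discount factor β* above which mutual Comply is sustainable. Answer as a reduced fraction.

Lumen's threshold: (14−12)/(14−10) = 1/2.
Eshwar's threshold: (22−11)/(22−6) = 11/16.
1/2 < 11/16, so Eshwar binds and β* = 11/16.

11/16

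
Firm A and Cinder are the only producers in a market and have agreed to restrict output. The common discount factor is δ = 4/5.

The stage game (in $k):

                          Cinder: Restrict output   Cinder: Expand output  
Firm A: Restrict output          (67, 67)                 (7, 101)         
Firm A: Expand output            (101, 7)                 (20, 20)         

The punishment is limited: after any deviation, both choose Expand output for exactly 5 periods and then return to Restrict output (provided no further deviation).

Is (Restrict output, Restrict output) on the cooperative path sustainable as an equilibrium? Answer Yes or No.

Yes

A one-shot deviation gives 101 now, then 20 for 5 periods, then back to 67.
Gain from deviating: (101−67) today; loss: (67−20) in each of the next 5 periods.
No-deviation condition: (67−20)(δ+…+δ^5) ≥ 101−67, i.e. δ+…+δ^5 ≥ 34/47.
At δ = 4/5: δ+…+δ^5 = 2.6893 ≥ 0.7234.
So cooperation is sustainable.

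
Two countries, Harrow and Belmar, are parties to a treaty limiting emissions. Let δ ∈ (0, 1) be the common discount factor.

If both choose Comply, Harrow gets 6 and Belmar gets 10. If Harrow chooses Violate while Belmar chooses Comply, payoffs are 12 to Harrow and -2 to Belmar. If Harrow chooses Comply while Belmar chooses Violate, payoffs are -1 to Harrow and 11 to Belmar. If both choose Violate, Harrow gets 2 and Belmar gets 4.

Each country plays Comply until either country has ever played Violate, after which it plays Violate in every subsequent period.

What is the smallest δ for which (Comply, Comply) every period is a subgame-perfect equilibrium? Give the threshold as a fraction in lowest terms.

For Harrow: deviation gain 12−6 = 6, per-period punishment loss 6−2 = 4. IC gives δ ≥ 6/10 = 3/5.
For Belmar: gain 1, loss 6 per period, so δ ≥ 1/7.
The tighter constraint is Harrow's, so cooperation needs δ ≥ 3/5.

3/5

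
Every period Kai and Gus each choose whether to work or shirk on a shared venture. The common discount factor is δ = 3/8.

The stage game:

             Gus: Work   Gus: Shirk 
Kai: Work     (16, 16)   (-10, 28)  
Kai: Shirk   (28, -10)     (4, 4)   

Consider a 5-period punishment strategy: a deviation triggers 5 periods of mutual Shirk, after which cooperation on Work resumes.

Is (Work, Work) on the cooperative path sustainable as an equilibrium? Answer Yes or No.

A one-shot deviation gives 28 now, then 4 for 5 periods, then back to 16.
Gain from deviating: (28−16) today; loss: (16−4) in each of the next 5 periods.
No-deviation condition: (16−4)(δ+…+δ^5) ≥ 28−16, i.e. δ+…+δ^5 ≥ 1.
At δ = 3/8: δ+…+δ^5 = 0.5956 < 1.0000.
So cooperation is not sustainable.

No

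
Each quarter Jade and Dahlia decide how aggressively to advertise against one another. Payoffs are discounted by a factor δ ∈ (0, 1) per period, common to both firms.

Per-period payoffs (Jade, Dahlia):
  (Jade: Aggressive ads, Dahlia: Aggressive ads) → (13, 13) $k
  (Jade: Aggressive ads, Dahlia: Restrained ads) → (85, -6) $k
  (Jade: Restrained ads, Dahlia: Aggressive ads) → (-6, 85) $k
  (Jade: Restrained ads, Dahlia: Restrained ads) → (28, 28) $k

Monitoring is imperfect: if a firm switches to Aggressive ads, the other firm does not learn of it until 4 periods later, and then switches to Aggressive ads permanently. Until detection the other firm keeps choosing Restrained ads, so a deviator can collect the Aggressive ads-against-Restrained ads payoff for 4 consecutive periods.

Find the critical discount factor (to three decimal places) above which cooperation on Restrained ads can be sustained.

0.943

The best deviation is to choose Aggressive ads for all 4 undetected periods, earning 85 each, then 13 forever once detected.
Deviation value: 85(1−δ^4)/(1−δ) + 13δ^4/(1−δ); cooperation value: 28/(1−δ).
IC: 28 ≥ 85(1−δ^4) + 13δ^4 = 85 − 72δ^4.
So δ^4 ≥ 57/72 = 19/24, giving δ ≥ (19/24)^(1/4) ≈ 0.943.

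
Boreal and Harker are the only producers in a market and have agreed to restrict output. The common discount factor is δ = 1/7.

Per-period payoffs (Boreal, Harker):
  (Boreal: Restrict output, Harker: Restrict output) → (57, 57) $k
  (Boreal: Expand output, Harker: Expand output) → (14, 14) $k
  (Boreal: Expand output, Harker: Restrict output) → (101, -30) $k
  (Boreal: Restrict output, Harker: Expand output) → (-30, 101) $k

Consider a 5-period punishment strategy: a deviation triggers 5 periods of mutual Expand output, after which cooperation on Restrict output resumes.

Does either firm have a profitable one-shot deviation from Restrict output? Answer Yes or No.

A one-shot deviation gives 101 now, then 14 for 5 periods, then back to 57.
Gain from deviating: (101−57) today; loss: (57−14) in each of the next 5 periods.
No-deviation condition: (57−14)(δ+…+δ^5) ≥ 101−57, i.e. δ+…+δ^5 ≥ 44/43.
At δ = 1/7: δ+…+δ^5 = 0.1667 < 1.0233.
So cooperation is not sustainable.

Yes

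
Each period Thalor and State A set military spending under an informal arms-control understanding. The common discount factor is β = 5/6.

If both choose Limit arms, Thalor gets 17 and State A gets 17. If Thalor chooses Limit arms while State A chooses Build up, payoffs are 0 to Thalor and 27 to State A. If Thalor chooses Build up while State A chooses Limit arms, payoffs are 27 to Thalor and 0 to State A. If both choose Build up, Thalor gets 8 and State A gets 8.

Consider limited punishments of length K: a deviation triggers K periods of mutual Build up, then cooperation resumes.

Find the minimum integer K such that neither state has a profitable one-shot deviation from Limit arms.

2

IC: β(1−β^K)/(1−β) ≥ (27−17)/(17−8) = 10/9.
With β = 5/6: need 1 − β^K ≥ 10/9·(1−5/6)/(5/6), i.e. β^K ≤ 0.7778.
Since (5/6)^1 = 0.8333 and (5/6)^2 = 0.6944, the smallest such K is 2.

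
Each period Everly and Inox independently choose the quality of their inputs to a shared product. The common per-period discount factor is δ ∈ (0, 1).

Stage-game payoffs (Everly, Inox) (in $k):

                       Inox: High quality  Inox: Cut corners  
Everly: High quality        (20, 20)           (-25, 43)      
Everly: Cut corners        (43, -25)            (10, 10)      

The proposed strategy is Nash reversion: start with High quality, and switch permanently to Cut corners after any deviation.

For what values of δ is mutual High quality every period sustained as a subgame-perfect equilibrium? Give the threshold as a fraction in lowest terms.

Cooperation forever yields 20 each period: 20/(1−δ).
Deviating yields 43 once, then 10 forever: 43 + 10δ/(1−δ).
No profitable deviation requires 20/(1−δ) ≥ 43 + 10δ/(1−δ).
Multiplying by (1−δ): 20 ≥ 43(1−δ) + 10δ = 43 − 33δ.
So 33δ ≥ 23, i.e. δ ≥ 23/33.

23/33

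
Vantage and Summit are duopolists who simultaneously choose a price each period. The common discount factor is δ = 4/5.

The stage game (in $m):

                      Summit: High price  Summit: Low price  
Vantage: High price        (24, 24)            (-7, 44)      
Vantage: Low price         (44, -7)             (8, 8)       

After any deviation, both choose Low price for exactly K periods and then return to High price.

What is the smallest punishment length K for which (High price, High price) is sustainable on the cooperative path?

2

No profitable deviation requires (24−8)(δ+…+δ^K) ≥ 44−24, i.e. δ+…+δ^K ≥ 5/4 ≈ 1.2500.
With δ = 4/5, the partial sums are K=1: 0.8000, K=2: 1.4400.
K = 2 is the first length at which the sum reaches 1.2500.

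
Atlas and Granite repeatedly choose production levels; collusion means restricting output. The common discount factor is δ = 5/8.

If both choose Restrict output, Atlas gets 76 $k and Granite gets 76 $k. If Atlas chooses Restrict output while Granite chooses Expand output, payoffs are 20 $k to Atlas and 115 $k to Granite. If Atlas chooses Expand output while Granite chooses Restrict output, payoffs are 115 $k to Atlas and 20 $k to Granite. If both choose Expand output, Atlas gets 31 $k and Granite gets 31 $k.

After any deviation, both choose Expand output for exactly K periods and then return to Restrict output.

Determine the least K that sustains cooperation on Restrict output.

2

IC: δ(1−δ^K)/(1−δ) ≥ (115−76)/(76−31) = 13/15.
With δ = 5/8: need 1 − δ^K ≥ 13/15·(1−5/8)/(5/8), i.e. δ^K ≤ 0.4800.
Since (5/8)^1 = 0.6250 and (5/8)^2 = 0.3906, the smallest such K is 2.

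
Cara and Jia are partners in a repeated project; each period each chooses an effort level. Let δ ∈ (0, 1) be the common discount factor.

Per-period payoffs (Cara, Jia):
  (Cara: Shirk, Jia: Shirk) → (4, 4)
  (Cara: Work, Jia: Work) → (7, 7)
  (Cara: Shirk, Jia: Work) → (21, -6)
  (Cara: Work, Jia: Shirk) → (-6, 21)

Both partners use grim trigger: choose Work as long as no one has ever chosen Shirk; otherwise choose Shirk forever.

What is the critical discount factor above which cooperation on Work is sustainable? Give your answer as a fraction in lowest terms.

14/17

Under grim trigger the critical discount factor is (T−C)/(T−P) with T = 21, C = 7, P = 4.
δ* = (21−7)/(21−4) = 14/17.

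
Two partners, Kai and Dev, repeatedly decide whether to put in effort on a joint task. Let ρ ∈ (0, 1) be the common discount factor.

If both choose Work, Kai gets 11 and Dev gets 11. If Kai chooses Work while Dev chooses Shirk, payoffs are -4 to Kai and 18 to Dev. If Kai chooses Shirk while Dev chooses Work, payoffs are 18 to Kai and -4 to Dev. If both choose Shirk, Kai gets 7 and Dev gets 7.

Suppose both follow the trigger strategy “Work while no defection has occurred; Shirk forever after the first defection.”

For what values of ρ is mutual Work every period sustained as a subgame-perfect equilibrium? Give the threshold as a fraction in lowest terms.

7/11

Cooperation forever yields 11 each period: 11/(1−ρ).
Deviating yields 18 once, then 7 forever: 18 + 7ρ/(1−ρ).
No profitable deviation requires 11/(1−ρ) ≥ 18 + 7ρ/(1−ρ).
Multiplying by (1−ρ): 11 ≥ 18(1−ρ) + 7ρ = 18 − 11ρ.
So 11ρ ≥ 7, i.e. ρ ≥ 7/11.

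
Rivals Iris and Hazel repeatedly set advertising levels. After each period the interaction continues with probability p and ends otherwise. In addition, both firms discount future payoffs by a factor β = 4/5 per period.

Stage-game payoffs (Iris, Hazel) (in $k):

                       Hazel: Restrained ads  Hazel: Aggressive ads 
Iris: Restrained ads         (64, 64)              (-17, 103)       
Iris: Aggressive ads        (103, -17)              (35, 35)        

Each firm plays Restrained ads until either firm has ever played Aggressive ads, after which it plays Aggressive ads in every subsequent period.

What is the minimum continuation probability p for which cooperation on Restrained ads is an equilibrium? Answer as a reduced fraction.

195/272

Expected continuation weight on next period's payoff is β·p = 4/5·p, which plays the role of the discount factor.
Cooperation requires 4/5·p ≥ (103−64)/(103−35) = 39/68, hence p ≥ 195/272.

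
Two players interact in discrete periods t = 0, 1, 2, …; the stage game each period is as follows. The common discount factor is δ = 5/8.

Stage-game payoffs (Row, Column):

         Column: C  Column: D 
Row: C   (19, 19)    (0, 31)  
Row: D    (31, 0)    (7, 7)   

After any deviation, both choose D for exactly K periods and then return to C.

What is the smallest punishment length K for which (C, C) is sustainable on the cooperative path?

2

No profitable deviation requires (19−7)(δ+…+δ^K) ≥ 31−19, i.e. δ+…+δ^K ≥ 1 ≈ 1.0000.
With δ = 5/8, the partial sums are K=1: 0.6250, K=2: 1.0156.
K = 2 is the first length at which the sum reaches 1.0000.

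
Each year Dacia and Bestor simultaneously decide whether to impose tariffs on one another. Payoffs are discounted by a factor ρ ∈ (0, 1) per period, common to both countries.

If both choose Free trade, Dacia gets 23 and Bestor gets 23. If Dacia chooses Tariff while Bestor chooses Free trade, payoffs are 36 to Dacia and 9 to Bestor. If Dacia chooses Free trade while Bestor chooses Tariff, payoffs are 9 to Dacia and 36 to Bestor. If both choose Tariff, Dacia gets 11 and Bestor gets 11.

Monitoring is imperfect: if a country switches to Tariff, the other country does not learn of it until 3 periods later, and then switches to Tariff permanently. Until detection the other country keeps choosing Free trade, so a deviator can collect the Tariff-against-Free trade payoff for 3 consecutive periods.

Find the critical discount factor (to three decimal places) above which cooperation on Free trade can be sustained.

Deviating for the 3 undetected periods gains 36−23 = 13 per period over cooperation, then loses 23−11 = 12 per period forever once punishment starts.
Gain: 13(1 + ρ + … + ρ^2); loss: 12·ρ^3/(1−ρ).
No profitable deviation ⇔ 13(1−ρ^3) ≤ 12·ρ^3, i.e. ρ^3 ≥ 13/(13+12) = 13/25.
Hence ρ ≥ (13/25)^(1/3) ≈ 0.804.

0.804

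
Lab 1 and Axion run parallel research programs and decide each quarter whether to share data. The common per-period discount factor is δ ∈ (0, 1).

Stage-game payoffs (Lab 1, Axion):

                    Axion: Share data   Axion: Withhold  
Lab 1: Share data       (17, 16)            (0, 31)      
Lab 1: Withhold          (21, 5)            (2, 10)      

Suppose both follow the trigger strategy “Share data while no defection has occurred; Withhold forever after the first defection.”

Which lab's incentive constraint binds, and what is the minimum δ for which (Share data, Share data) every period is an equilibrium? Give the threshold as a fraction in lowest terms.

Lab 1: cooperation gives 17 each period; deviation gives 21 once then 2 forever.
  17/(1−δ) ≥ 21 + 2δ/(1−δ) ⇒ δ ≥ 4/19.
Axion: cooperation gives 16 each period; deviation gives 31 once then 10 forever.
  δ ≥ 15/21 = 5/7.
Both must hold, so the binding constraint is Axion's: δ ≥ 5/7.

Axion; δ ≥ 5/7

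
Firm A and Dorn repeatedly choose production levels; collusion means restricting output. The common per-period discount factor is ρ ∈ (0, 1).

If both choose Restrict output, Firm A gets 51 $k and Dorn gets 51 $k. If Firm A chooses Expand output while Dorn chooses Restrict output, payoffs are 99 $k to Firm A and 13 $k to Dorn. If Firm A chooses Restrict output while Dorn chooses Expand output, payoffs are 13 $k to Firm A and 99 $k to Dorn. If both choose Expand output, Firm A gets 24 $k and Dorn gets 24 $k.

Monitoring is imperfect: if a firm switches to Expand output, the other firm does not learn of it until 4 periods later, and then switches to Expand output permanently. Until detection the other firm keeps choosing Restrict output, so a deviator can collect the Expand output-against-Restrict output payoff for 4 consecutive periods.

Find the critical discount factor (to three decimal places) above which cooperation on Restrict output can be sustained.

A deviator earns 99 for 4 periods, then 24 forever; cooperating earns 51 forever. Multiplying the IC by (1−ρ):
51 ≥ 99(1−ρ^4) + 24ρ^4, so 75·ρ^4 ≥ 48 and ρ^4 ≥ 16/25.
ρ ≥ (16/25)^(1/4) ≈ 0.894.

0.894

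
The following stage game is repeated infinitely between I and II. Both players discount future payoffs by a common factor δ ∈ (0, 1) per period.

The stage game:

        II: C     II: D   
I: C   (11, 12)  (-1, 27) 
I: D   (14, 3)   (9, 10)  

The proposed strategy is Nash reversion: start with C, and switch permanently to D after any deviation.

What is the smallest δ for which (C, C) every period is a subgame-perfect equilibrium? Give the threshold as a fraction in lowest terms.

15/17

I's threshold: (14−11)/(14−9) = 3/5.
II's threshold: (27−12)/(27−10) = 15/17.
3/5 < 15/17, so II binds and δ* = 15/17.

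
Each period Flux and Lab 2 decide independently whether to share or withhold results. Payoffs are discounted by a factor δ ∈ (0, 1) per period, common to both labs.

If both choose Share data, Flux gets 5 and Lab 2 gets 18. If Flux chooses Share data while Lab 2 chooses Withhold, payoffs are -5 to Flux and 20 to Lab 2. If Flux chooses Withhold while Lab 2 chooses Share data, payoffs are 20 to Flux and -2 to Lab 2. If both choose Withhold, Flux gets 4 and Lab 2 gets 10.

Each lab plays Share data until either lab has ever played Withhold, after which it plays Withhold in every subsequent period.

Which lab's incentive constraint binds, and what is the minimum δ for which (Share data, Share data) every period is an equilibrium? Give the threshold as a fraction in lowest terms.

Flux; δ ≥ 15/16

For Flux: deviation gain 20−5 = 15, per-period punishment loss 5−4 = 1. IC gives δ ≥ 15/16.
For Lab 2: gain 2, loss 8 per period, so δ ≥ 2/10 = 1/5.
The tighter constraint is Flux's, so cooperation needs δ ≥ 15/16.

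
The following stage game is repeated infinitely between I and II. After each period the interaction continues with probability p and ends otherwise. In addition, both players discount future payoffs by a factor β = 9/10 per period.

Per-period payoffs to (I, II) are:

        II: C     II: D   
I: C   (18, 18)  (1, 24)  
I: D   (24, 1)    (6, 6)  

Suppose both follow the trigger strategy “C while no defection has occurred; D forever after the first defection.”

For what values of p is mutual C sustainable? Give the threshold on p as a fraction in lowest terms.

10/27

With continuation probability p and discount β, the effective per-period discount factor is βp.
Grim-trigger IC: βp ≥ (24−18)/(24−6) = 1/3.
So p ≥ (1/3)/(9/10) = 10/27.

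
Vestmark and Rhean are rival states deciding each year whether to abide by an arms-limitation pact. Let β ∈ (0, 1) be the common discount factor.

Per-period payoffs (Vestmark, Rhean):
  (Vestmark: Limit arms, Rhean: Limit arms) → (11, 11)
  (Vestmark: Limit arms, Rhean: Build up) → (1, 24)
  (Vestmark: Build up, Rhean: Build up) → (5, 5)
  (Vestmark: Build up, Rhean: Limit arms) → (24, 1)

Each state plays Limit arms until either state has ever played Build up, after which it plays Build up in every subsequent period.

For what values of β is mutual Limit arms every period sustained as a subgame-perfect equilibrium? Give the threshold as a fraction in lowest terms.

13/19

11/(1−β) ≥ 24 + 5β/(1−β)
11 ≥ 24 − 19β
β ≥ 13/19.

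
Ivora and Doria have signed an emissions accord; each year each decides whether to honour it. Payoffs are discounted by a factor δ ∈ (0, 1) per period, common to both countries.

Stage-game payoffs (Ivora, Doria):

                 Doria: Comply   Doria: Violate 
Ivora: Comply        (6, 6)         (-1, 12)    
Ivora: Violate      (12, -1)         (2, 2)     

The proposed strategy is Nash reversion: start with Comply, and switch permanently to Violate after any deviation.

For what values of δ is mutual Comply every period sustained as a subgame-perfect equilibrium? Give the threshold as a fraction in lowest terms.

Under grim trigger the critical discount factor is (T−C)/(T−P) with T = 12, C = 6, P = 2.
δ* = (12−6)/(12−2) = 6/10 = 3/5.

3/5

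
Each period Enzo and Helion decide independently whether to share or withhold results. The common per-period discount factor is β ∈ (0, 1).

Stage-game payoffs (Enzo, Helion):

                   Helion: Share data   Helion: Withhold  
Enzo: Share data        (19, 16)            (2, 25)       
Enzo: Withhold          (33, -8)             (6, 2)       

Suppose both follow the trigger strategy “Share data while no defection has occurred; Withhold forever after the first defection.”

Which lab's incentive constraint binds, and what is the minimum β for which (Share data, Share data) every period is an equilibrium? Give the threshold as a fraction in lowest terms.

For Enzo: deviation gain 33−19 = 14, per-period punishment loss 19−6 = 13. IC gives β ≥ 14/27.
For Helion: gain 9, loss 14 per period, so β ≥ 9/23.
The tighter constraint is Enzo's, so cooperation needs β ≥ 14/27.

Enzo; β ≥ 14/27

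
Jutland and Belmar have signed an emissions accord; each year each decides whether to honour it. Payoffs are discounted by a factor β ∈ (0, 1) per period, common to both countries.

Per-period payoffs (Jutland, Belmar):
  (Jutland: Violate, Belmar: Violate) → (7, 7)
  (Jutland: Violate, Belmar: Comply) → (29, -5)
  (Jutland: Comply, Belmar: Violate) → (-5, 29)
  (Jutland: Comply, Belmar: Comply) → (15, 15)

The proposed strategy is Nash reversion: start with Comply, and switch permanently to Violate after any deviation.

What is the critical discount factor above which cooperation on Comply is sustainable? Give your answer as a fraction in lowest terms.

Cooperation forever yields 15 each period: 15/(1−β).
Deviating yields 29 once, then 7 forever: 29 + 7β/(1−β).
No profitable deviation requires 15/(1−β) ≥ 29 + 7β/(1−β).
Multiplying by (1−β): 15 ≥ 29(1−β) + 7β = 29 − 22β.
So 22β ≥ 14, i.e. β ≥ 14/22 = 7/11.

7/11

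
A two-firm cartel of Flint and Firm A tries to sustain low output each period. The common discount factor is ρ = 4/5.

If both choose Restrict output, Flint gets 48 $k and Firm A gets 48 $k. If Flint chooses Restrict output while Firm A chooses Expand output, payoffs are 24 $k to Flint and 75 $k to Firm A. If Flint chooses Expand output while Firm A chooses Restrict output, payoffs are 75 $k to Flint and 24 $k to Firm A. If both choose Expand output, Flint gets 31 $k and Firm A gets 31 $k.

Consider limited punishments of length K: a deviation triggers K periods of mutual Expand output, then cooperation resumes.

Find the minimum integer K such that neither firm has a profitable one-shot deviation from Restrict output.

Need Σ_{k=1}^{K} ρ^k ≥ (75−48)/(48−31) = 1.5882 at ρ = 4/5.
At K = 2 the sum is 1.4400 < 1.5882; at K = 3 it is 1.9520 ≥ 1.5882.
So the minimum punishment length is K = 3.

3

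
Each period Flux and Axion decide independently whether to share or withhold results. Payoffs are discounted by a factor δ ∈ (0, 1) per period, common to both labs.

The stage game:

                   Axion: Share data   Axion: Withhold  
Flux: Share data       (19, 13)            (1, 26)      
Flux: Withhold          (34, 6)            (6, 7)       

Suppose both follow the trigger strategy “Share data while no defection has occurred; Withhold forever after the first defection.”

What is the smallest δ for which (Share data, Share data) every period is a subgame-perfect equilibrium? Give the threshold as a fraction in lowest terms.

13/19

For Flux: deviation gain 34−19 = 15, per-period punishment loss 19−6 = 13. IC gives δ ≥ 15/28.
For Axion: gain 13, loss 6 per period, so δ ≥ 13/19.
The tighter constraint is Axion's, so cooperation needs δ ≥ 13/19.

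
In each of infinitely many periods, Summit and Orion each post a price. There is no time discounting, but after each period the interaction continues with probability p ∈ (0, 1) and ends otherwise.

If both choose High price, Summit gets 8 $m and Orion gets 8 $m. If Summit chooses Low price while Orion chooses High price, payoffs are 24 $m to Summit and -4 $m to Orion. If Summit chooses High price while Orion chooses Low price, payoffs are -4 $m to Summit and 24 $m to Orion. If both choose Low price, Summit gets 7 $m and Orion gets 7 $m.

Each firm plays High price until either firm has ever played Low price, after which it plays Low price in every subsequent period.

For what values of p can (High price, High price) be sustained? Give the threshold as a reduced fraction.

With no time discounting, the continuation probability p plays the role of the discount factor.
Grim-trigger IC: 8/(1−p) ≥ 24 + 7p/(1−p) ⇒ p ≥ (24−8)/(24−7) = 16/17.

16/17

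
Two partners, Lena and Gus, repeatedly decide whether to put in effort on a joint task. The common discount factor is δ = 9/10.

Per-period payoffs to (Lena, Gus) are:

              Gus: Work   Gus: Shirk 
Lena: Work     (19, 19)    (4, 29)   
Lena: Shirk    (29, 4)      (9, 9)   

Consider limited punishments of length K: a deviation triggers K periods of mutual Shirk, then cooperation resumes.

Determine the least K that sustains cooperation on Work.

2

IC: δ(1−δ^K)/(1−δ) ≥ (29−19)/(19−9) = 1.
With δ = 9/10: need 1 − δ^K ≥ 1·(1−9/10)/(9/10), i.e. δ^K ≤ 0.8889.
Since (9/10)^1 = 0.9000 and (9/10)^2 = 0.8100, the smallest such K is 2.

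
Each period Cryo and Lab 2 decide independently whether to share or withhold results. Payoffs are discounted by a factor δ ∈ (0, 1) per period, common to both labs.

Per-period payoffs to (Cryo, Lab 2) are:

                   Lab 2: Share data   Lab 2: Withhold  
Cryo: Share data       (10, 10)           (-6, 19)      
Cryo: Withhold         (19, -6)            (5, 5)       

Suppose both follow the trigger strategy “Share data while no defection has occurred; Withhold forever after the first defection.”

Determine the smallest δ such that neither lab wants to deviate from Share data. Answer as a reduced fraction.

9/14

Under grim trigger the critical discount factor is (T−C)/(T−P) with T = 19, C = 10, P = 5.
δ* = (19−10)/(19−5) = 9/14.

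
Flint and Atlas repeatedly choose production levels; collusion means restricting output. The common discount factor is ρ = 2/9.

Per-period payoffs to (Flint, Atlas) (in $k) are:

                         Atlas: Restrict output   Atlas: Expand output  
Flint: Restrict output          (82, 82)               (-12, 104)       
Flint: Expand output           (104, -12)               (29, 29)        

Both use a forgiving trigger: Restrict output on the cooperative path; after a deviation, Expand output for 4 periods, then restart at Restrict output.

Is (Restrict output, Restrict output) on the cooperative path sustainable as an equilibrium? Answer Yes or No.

No

A one-shot deviation gives 104 now, then 29 for 4 periods, then back to 82.
Gain from deviating: (104−82) today; loss: (82−29) in each of the next 4 periods.
No-deviation condition: (82−29)(ρ+…+ρ^4) ≥ 104−82, i.e. ρ+…+ρ^4 ≥ 22/53.
At ρ = 2/9: ρ+…+ρ^4 = 0.2850 < 0.4151.
So cooperation is not sustainable.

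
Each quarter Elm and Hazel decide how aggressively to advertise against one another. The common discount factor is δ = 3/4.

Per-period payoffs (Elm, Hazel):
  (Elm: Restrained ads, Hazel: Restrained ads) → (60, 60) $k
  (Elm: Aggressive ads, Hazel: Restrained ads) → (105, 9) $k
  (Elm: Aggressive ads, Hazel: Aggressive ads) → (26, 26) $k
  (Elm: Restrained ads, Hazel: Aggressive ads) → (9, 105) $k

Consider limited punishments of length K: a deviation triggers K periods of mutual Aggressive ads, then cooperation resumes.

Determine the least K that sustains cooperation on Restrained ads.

Need Σ_{k=1}^{K} δ^k ≥ (105−60)/(60−26) = 1.3235 at δ = 3/4.
At K = 2 the sum is 1.3125 < 1.3235; at K = 3 it is 1.7344 ≥ 1.3235.
So the minimum punishment length is K = 3.

3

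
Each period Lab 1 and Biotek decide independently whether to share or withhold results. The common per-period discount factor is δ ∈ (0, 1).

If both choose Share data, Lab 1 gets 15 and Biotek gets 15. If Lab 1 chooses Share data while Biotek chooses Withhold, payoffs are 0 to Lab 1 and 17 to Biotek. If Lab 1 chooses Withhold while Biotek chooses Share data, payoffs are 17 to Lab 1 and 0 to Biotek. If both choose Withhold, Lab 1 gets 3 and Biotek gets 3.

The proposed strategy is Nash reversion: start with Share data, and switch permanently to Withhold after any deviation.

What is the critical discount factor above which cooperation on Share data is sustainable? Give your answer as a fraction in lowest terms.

Under grim trigger the critical discount factor is (T−C)/(T−P) with T = 17, C = 15, P = 3.
δ* = (17−15)/(17−3) = 2/14 = 1/7.

1/7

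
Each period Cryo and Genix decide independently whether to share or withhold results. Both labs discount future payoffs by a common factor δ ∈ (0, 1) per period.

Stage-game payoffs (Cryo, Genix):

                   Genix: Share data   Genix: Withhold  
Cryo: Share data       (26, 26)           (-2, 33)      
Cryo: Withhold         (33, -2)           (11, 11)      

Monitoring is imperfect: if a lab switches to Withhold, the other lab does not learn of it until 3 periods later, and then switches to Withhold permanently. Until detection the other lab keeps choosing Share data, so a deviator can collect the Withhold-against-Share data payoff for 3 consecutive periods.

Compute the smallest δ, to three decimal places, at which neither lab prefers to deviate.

0.683

The best deviation is to choose Withhold for all 3 undetected periods, earning 33 each, then 11 forever once detected.
Deviation value: 33(1−δ^3)/(1−δ) + 11δ^3/(1−δ); cooperation value: 26/(1−δ).
IC: 26 ≥ 33(1−δ^3) + 11δ^3 = 33 − 22δ^3.
So δ^3 ≥ 7/22, giving δ ≥ (7/22)^(1/3) ≈ 0.683.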